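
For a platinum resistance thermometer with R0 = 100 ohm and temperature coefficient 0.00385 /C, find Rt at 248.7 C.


The RTD equation: Rt = R0 * (1 + alpha * T).
Rt = 100 * (1 + 0.00385 * 248.7)
Rt = 100 * (1 + 0.957495)
Rt = 100 * 1.957495
Rt = 195.75 ohm

195.75 ohm


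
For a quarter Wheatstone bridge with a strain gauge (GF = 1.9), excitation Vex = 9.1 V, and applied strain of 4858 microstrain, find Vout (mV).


Quarter bridge output: Vout = (GF * epsilon * Vex) / 4.
Vout = (1.9 * 4858e-6 * 9.1) / 4
Vout = 0.08399482 / 4 V
Vout = 0.0209987 V = 20.9987 mV

20.9987 mV


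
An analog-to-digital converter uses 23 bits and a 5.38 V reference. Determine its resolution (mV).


The resolution (LSB) of an ADC is Vref / 2^n.
LSB = 5.38 / 2^23
LSB = 5.38 / 8388608
LSB = 6.4e-07 V = 0.00064135 mV

0.00064135 mV


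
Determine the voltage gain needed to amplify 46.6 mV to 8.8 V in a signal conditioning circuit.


Gain = Vout / Vin (converting to same units).
G = 8.8 V / 46.6 mV
G = 8800.0 mV / 46.6 mV
G = 188.84

188.84


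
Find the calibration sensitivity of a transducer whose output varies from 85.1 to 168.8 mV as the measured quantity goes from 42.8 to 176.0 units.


Sensitivity = (y2 - y1) / (x2 - x1).
S = (168.8 - 85.1) / (176.0 - 42.8)
S = 83.7 / 133.2
S = 0.6284 mV/unit

0.6284 mV/unit


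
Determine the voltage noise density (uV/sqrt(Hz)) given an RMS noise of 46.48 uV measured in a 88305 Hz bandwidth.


Noise spectral density = Vrms / sqrt(BW).
NSD = 46.48 / sqrt(88305)
NSD = 46.48 / 297.1616
NSD = 0.1564 uV/sqrt(Hz)

0.1564 uV/sqrt(Hz)


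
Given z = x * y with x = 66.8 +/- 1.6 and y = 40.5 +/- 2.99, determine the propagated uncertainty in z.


For a product z = x*y, the relative uncertainty is:
uz/z = sqrt((ux/x)^2 + (uy/y)^2)
Relative uncertainties: ux/x = 1.6/66.8 = 0.023952
uy/y = 2.99/40.5 = 0.073827
z = 66.8 * 40.5 = 2705.4
uz = 2705.4 * sqrt(0.023952^2 + 0.073827^2) = 209.981

209.981


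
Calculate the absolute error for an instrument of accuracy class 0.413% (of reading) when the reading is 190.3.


Absolute error = (accuracy% / 100) * reading.
Error = (0.413 / 100) * 190.3
Error = 0.00413 * 190.3
Error = 0.7859

0.7859


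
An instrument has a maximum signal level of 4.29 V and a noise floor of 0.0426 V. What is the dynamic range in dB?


Dynamic range = 20 * log10(Vmax / Vnoise).
DR = 20 * log10(4.29 / 0.0426)
DR = 20 * log10(100.7)
DR = 40.06 dB

40.06 dB


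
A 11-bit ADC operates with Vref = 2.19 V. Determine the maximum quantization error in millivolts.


The maximum quantization error is +/- LSB/2.
LSB = Vref / 2^n = 2.19 / 2048 = 0.00106934 V
Max error = LSB / 2 = 0.00106934 / 2 = 0.00053467 V
Max error = 0.5347 mV

0.5347 mV


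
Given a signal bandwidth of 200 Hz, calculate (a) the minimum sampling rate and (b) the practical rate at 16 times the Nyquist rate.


By Nyquist theorem, fs_min = 2 * fmax.
fs_min = 2 * 200 = 400 Hz
Practical rate = 16 * fs_min = 16 * 400 = 6400 Hz

fs_min = 400 Hz, fs_practical = 6400 Hz


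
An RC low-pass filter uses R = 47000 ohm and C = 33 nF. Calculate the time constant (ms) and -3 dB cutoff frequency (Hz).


Time constant: tau = R * C.
tau = 47000 * 3.30e-08 = 0.001551 s
tau = 1.551 ms
Cutoff frequency: fc = 1 / (2*pi*R*C).
fc = 1 / (2*pi*0.001551) = 102.61 Hz

tau = 1.551 ms, fc = 102.61 Hz


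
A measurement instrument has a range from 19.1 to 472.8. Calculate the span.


Span = upper range - lower range.
Span = 472.8 - (19.1)
Span = 453.7

453.7


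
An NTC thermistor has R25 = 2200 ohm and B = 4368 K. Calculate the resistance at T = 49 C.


NTC thermistor equation: Rt = R25 * exp(B * (1/T - 1/T25)).
T in Kelvin: 322.15 K, T25 = 298.15 K
1/T - 1/T25 = 1/322.15 - 1/298.15 = -0.00024987
B * (1/T - 1/T25) = 4368 * -0.00024987 = -1.0914
Rt = 2200 * exp(-1.0914) = 738.6 ohm

738.6 ohm


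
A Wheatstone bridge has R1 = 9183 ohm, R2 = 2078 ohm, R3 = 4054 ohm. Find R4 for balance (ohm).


At balance: R1*R4 = R2*R3, so R4 = R2*R3/R1.
R4 = 2078 * 4054 / 9183
R4 = 8424212 / 9183
R4 = 917.37 ohm

917.37 ohm


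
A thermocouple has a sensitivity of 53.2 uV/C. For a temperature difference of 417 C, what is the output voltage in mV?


The thermocouple output V = sensitivity * dT.
V = 53.2 uV/C * 417 C
V = 22184.4 uV
V = 22.184 mV

22.184 mV


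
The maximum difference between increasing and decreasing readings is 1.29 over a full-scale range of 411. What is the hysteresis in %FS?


Hysteresis = (max difference / full scale) * 100%.
H = (1.29 / 411) * 100
H = 0.314 %FS

0.314 %FS


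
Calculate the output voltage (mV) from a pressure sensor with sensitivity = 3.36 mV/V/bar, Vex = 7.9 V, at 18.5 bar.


Output = sensitivity * Vex * P.
Vout = 3.36 * 7.9 * 18.5
Vout = 26.544 * 18.5
Vout = 491.06 mV

491.06 mV


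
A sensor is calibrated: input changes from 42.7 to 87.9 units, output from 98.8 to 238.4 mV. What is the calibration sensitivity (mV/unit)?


Sensitivity = (y2 - y1) / (x2 - x1).
S = (238.4 - 98.8) / (87.9 - 42.7)
S = 139.6 / 45.2
S = 3.0885 mV/unit

3.0885 mV/unit


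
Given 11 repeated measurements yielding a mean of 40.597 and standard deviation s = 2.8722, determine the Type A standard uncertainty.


The standard uncertainty for Type A evaluation is u = s / sqrt(n).
u = 2.8722 / sqrt(11)
u = 2.8722 / 3.3166
u = 0.866

0.866


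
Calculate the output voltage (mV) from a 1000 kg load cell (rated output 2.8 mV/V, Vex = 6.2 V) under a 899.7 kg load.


Vout = rated_output * Vex * (load / capacity).
Vout = 2.8 * 6.2 * (899.7 / 1000)
Vout = 2.8 * 6.2 * 0.8997
Vout = 15.619 mV

15.619 mV


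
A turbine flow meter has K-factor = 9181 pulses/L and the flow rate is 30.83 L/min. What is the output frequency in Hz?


Frequency = K * Q / 60 (converting L/min to L/s).
f = 9181 * 30.83 / 60
f = 283050.23 / 60
f = 4717.5 Hz

4717.5 Hz


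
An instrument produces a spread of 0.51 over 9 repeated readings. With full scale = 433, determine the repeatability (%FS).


Repeatability = (spread / full scale) * 100%.
R = (0.51 / 433) * 100
R = 0.118 %FS

0.118 %FS


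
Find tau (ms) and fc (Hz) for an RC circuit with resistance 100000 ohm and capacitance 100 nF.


Time constant: tau = R * C.
tau = 100000 * 1.00e-07 = 0.01 s
tau = 10.0 ms
Cutoff frequency: fc = 1 / (2*pi*R*C).
fc = 1 / (2*pi*0.01) = 15.92 Hz

tau = 10.0 ms, fc = 15.92 Hz


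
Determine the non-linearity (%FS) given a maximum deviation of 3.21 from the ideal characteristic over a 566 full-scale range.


Linearity error = (max deviation / full scale) * 100%.
Linearity = (3.21 / 566) * 100
Linearity = 0.567 %FS

0.567 %FS


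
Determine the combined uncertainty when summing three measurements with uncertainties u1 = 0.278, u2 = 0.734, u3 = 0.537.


For a sum of independent quantities, uc = sqrt(u1^2 + u2^2 + u3^2).
uc = sqrt(0.278^2 + 0.734^2 + 0.537^2)
uc = sqrt(0.077284 + 0.538756 + 0.288369)
uc = 0.951

0.951


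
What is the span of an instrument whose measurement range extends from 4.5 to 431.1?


Span = upper range - lower range.
Span = 431.1 - (4.5)
Span = 426.6

426.6


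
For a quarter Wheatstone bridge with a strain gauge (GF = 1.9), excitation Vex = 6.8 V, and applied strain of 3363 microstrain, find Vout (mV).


Quarter bridge output: Vout = (GF * epsilon * Vex) / 4.
Vout = (1.9 * 3363e-6 * 6.8) / 4
Vout = 0.04344996 / 4 V
Vout = 0.01086249 V = 10.8625 mV

10.8625 mV


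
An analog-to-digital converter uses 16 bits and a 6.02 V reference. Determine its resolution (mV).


The resolution (LSB) of an ADC is Vref / 2^n.
LSB = 6.02 / 2^16
LSB = 6.02 / 65536
LSB = 9.186e-05 V = 0.09185791 mV

0.09185791 mV


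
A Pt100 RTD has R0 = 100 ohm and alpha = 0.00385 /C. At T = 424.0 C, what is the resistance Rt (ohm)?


The RTD equation: Rt = R0 * (1 + alpha * T).
Rt = 100 * (1 + 0.00385 * 424.0)
Rt = 100 * (1 + 1.6324)
Rt = 100 * 2.6324
Rt = 263.24 ohm

263.24 ohm


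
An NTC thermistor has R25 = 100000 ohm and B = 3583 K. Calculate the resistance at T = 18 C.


NTC thermistor equation: Rt = R25 * exp(B * (1/T - 1/T25)).
T in Kelvin: 291.15 K, T25 = 298.15 K
1/T - 1/T25 = 1/291.15 - 1/298.15 = 8.064e-05
B * (1/T - 1/T25) = 3583 * 8.064e-05 = 0.2889
Rt = 100000 * exp(0.2889) = 133499.9 ohm

133499.9 ohm


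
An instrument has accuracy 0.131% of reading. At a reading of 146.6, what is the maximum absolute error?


Absolute error = (accuracy% / 100) * reading.
Error = (0.131 / 100) * 146.6
Error = 0.00131 * 146.6
Error = 0.192

0.192


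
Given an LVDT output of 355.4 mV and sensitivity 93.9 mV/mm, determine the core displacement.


Displacement = Vout / sensitivity.
d = 355.4 / 93.9
d = 3.785 mm

3.785 mm


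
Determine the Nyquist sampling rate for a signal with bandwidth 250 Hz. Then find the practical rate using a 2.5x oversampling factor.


By Nyquist theorem, fs_min = 2 * fmax.
fs_min = 2 * 250 = 500 Hz
Practical rate = 2.5 * fs_min = 2.5 * 500 = 1250 Hz

fs_min = 500 Hz, fs_practical = 1250 Hz


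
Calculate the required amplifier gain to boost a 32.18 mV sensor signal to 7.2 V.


Gain = Vout / Vin (converting to same units).
G = 7.2 V / 32.18 mV
G = 7200.0 mV / 32.18 mV
G = 223.74

223.74


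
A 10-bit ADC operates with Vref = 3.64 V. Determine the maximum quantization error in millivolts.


The maximum quantization error is +/- LSB/2.
LSB = Vref / 2^n = 3.64 / 1024 = 0.00355469 V
Max error = LSB / 2 = 0.00355469 / 2 = 0.00177734 V
Max error = 1.7773 mV

1.7773 mV


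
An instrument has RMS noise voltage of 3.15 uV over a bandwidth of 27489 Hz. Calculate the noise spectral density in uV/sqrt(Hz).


Noise spectral density = Vrms / sqrt(BW).
NSD = 3.15 / sqrt(27489)
NSD = 3.15 / 165.7981
NSD = 0.019 uV/sqrt(Hz)

0.019 uV/sqrt(Hz)


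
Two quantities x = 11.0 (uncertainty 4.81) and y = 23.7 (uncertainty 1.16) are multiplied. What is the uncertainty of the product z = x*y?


For a product z = x*y, the relative uncertainty is:
uz/z = sqrt((ux/x)^2 + (uy/y)^2)
Relative uncertainties: ux/x = 4.81/11.0 = 0.437273
uy/y = 1.16/23.7 = 0.048945
z = 11.0 * 23.7 = 260.7
uz = 260.7 * sqrt(0.437273^2 + 0.048945^2) = 114.709

114.709


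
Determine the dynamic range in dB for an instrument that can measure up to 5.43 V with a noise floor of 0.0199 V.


Dynamic range = 20 * log10(Vmax / Vnoise).
DR = 20 * log10(5.43 / 0.0199)
DR = 20 * log10(272.86)
DR = 48.72 dB

48.72 dB


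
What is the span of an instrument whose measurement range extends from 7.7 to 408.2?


Span = upper range - lower range.
Span = 408.2 - (7.7)
Span = 400.5

400.5


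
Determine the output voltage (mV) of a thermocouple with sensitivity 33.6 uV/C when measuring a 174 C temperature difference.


The thermocouple output V = sensitivity * dT.
V = 33.6 uV/C * 174 C
V = 5846.4 uV
V = 5.846 mV

5.846 mV


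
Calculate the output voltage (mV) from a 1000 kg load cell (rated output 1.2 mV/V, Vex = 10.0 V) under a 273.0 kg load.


Vout = rated_output * Vex * (load / capacity).
Vout = 1.2 * 10.0 * (273.0 / 1000)
Vout = 1.2 * 10.0 * 0.273
Vout = 3.276 mV

3.276 mV


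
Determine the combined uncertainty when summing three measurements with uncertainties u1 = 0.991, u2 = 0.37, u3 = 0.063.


For a sum of independent quantities, uc = sqrt(u1^2 + u2^2 + u3^2).
uc = sqrt(0.991^2 + 0.37^2 + 0.063^2)
uc = sqrt(0.982081 + 0.1369 + 0.003969)
uc = 1.0597

1.0597


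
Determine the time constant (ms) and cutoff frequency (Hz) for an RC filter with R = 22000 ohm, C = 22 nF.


Time constant: tau = R * C.
tau = 22000 * 2.20e-08 = 0.000484 s
tau = 0.484 ms
Cutoff frequency: fc = 1 / (2*pi*R*C).
fc = 1 / (2*pi*0.000484) = 328.83 Hz

tau = 0.484 ms, fc = 328.83 Hz


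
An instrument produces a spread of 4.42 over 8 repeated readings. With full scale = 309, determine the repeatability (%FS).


Repeatability = (spread / full scale) * 100%.
R = (4.42 / 309) * 100
R = 1.43 %FS

1.43 %FS


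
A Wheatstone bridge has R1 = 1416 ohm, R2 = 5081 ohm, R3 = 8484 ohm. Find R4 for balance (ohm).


At balance: R1*R4 = R2*R3, so R4 = R2*R3/R1.
R4 = 5081 * 8484 / 1416
R4 = 43107204 / 1416
R4 = 30442.94 ohm

30442.94 ohm


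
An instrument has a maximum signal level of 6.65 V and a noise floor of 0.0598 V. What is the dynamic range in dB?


Dynamic range = 20 * log10(Vmax / Vnoise).
DR = 20 * log10(6.65 / 0.0598)
DR = 20 * log10(111.2)
DR = 40.92 dB

40.92 dB


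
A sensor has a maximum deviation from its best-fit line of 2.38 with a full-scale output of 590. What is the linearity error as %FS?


Linearity error = (max deviation / full scale) * 100%.
Linearity = (2.38 / 590) * 100
Linearity = 0.403 %FS

0.403 %FS


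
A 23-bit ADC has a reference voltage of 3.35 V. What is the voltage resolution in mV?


The resolution (LSB) of an ADC is Vref / 2^n.
LSB = 3.35 / 2^23
LSB = 3.35 / 8388608
LSB = 4e-07 V = 0.00039935 mV

0.00039935 mV


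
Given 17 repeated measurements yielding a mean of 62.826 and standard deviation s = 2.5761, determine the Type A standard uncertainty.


The standard uncertainty for Type A evaluation is u = s / sqrt(n).
u = 2.5761 / sqrt(17)
u = 2.5761 / 4.1231
u = 0.6248

0.6248


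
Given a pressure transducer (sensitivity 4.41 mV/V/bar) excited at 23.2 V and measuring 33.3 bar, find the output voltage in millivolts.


Output = sensitivity * Vex * P.
Vout = 4.41 * 23.2 * 33.3
Vout = 102.312 * 33.3
Vout = 3406.99 mV

3406.99 mV


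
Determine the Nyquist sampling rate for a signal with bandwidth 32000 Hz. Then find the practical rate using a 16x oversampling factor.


By Nyquist theorem, fs_min = 2 * fmax.
fs_min = 2 * 32000 = 64000 Hz
Practical rate = 16 * fs_min = 16 * 64000 = 1024000 Hz

fs_min = 64000 Hz, fs_practical = 1024000 Hz


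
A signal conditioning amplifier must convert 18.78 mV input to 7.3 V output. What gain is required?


Gain = Vout / Vin (converting to same units).
G = 7.3 V / 18.78 mV
G = 7300.0 mV / 18.78 mV
G = 388.71

388.71


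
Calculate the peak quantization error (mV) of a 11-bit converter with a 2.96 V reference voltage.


The maximum quantization error is +/- LSB/2.
LSB = Vref / 2^n = 2.96 / 2048 = 0.00144531 V
Max error = LSB / 2 = 0.00144531 / 2 = 0.00072266 V
Max error = 0.7227 mV

0.7227 mV


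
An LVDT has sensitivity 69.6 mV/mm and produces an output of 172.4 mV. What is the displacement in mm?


Displacement = Vout / sensitivity.
d = 172.4 / 69.6
d = 2.477 mm

2.477 mm


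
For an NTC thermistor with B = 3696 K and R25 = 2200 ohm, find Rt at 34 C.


NTC thermistor equation: Rt = R25 * exp(B * (1/T - 1/T25)).
T in Kelvin: 307.15 K, T25 = 298.15 K
1/T - 1/T25 = 1/307.15 - 1/298.15 = -9.828e-05
B * (1/T - 1/T25) = 3696 * -9.828e-05 = -0.3632
Rt = 2200 * exp(-0.3632) = 1529.9 ohm

1529.9 ohm


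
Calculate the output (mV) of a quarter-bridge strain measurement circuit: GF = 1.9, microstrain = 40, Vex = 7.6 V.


Quarter bridge output: Vout = (GF * epsilon * Vex) / 4.
Vout = (1.9 * 40e-6 * 7.6) / 4
Vout = 0.0005776 / 4 V
Vout = 0.0001444 V = 0.1444 mV

0.1444 mV


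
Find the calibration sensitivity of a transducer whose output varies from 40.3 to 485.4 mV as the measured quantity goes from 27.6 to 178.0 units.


Sensitivity = (y2 - y1) / (x2 - x1).
S = (485.4 - 40.3) / (178.0 - 27.6)
S = 445.1 / 150.4
S = 2.9594 mV/unit

2.9594 mV/unit


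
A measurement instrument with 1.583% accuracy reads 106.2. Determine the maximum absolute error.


Absolute error = (accuracy% / 100) * reading.
Error = (1.583 / 100) * 106.2
Error = 0.01583 * 106.2
Error = 1.6811

1.6811


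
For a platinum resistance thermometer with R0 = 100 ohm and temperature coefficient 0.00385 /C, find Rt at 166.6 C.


The RTD equation: Rt = R0 * (1 + alpha * T).
Rt = 100 * (1 + 0.00385 * 166.6)
Rt = 100 * (1 + 0.64141)
Rt = 100 * 1.64141
Rt = 164.141 ohm

164.141 ohm


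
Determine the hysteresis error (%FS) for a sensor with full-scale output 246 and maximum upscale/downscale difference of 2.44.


Hysteresis = (max difference / full scale) * 100%.
H = (2.44 / 246) * 100
H = 0.992 %FS

0.992 %FS


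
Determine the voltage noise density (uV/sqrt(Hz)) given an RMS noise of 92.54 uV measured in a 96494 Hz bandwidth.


Noise spectral density = Vrms / sqrt(BW).
NSD = 92.54 / sqrt(96494)
NSD = 92.54 / 310.6348
NSD = 0.2979 uV/sqrt(Hz)

0.2979 uV/sqrt(Hz)


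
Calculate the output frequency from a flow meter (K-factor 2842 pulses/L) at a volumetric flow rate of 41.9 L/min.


Frequency = K * Q / 60 (converting L/min to L/s).
f = 2842 * 41.9 / 60
f = 119079.8 / 60
f = 1984.66 Hz

1984.66 Hz


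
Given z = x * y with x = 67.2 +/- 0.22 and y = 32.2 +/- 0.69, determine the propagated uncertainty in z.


For a product z = x*y, the relative uncertainty is:
uz/z = sqrt((ux/x)^2 + (uy/y)^2)
Relative uncertainties: ux/x = 0.22/67.2 = 0.003274
uy/y = 0.69/32.2 = 0.021429
z = 67.2 * 32.2 = 2163.8
uz = 2163.8 * sqrt(0.003274^2 + 0.021429^2) = 46.906

46.906


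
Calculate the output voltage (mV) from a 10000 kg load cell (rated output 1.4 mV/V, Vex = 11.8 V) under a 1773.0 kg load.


Vout = rated_output * Vex * (load / capacity).
Vout = 1.4 * 11.8 * (1773.0 / 10000)
Vout = 1.4 * 11.8 * 0.1773
Vout = 2.929 mV

2.929 mV


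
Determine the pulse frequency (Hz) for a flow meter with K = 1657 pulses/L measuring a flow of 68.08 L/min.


Frequency = K * Q / 60 (converting L/min to L/s).
f = 1657 * 68.08 / 60
f = 112808.56 / 60
f = 1880.14 Hz

1880.14 Hz


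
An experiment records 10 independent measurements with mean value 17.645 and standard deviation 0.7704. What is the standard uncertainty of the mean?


The standard uncertainty for Type A evaluation is u = s / sqrt(n).
u = 0.7704 / sqrt(10)
u = 0.7704 / 3.1623
u = 0.2436

0.2436


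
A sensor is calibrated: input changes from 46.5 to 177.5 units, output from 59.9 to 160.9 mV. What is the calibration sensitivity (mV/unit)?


Sensitivity = (y2 - y1) / (x2 - x1).
S = (160.9 - 59.9) / (177.5 - 46.5)
S = 101.0 / 131.0
S = 0.771 mV/unit

0.771 mV/unit


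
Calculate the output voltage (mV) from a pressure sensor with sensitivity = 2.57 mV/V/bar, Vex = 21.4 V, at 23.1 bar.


Output = sensitivity * Vex * P.
Vout = 2.57 * 21.4 * 23.1
Vout = 54.998 * 23.1
Vout = 1270.45 mV

1270.45 mV


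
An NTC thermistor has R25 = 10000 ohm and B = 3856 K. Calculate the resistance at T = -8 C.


NTC thermistor equation: Rt = R25 * exp(B * (1/T - 1/T25)).
T in Kelvin: 265.15 K, T25 = 298.15 K
1/T - 1/T25 = 1/265.15 - 1/298.15 = 0.00041743
B * (1/T - 1/T25) = 3856 * 0.00041743 = 1.6096
Rt = 10000 * exp(1.6096) = 50009.3 ohm

50009.3 ohm


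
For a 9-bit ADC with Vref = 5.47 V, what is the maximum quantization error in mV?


The maximum quantization error is +/- LSB/2.
LSB = Vref / 2^n = 5.47 / 512 = 0.01068359 V
Max error = LSB / 2 = 0.01068359 / 2 = 0.0053418 V
Max error = 5.3418 mV

5.3418 mV


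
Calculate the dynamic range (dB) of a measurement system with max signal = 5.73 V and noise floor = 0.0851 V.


Dynamic range = 20 * log10(Vmax / Vnoise).
DR = 20 * log10(5.73 / 0.0851)
DR = 20 * log10(67.33)
DR = 36.56 dB

36.56 dB


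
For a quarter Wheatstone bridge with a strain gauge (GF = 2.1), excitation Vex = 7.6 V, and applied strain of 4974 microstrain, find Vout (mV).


Quarter bridge output: Vout = (GF * epsilon * Vex) / 4.
Vout = (2.1 * 4974e-6 * 7.6) / 4
Vout = 0.07938504 / 4 V
Vout = 0.01984626 V = 19.8463 mV

19.8463 mV


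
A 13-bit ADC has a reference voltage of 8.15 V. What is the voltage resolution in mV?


The resolution (LSB) of an ADC is Vref / 2^n.
LSB = 8.15 / 2^13
LSB = 8.15 / 8192
LSB = 0.00099487 V = 0.99487305 mV

0.99487305 mV


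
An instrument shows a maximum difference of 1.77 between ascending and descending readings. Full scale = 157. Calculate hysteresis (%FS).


Hysteresis = (max difference / full scale) * 100%.
H = (1.77 / 157) * 100
H = 1.127 %FS

1.127 %FS


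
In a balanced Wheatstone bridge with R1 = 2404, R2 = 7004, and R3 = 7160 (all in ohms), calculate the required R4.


At balance: R1*R4 = R2*R3, so R4 = R2*R3/R1.
R4 = 7004 * 7160 / 2404
R4 = 50148640 / 2404
R4 = 20860.5 ohm

20860.5 ohm


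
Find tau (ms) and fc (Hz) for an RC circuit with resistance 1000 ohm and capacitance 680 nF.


Time constant: tau = R * C.
tau = 1000 * 6.80e-07 = 0.00068 s
tau = 0.68 ms
Cutoff frequency: fc = 1 / (2*pi*R*C).
fc = 1 / (2*pi*0.00068) = 234.05 Hz

tau = 0.68 ms, fc = 234.05 Hz


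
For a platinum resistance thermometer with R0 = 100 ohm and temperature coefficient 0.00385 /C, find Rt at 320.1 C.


The RTD equation: Rt = R0 * (1 + alpha * T).
Rt = 100 * (1 + 0.00385 * 320.1)
Rt = 100 * (1 + 1.232385)
Rt = 100 * 2.232385
Rt = 223.238 ohm

223.238 ohm


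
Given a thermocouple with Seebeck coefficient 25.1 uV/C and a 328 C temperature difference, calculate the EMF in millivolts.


The thermocouple output V = sensitivity * dT.
V = 25.1 uV/C * 328 C
V = 8232.8 uV
V = 8.233 mV

8.233 mV


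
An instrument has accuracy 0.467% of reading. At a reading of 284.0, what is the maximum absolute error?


Absolute error = (accuracy% / 100) * reading.
Error = (0.467 / 100) * 284.0
Error = 0.00467 * 284.0
Error = 1.3263

1.3263


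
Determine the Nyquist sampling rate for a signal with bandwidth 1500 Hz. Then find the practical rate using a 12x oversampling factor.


By Nyquist theorem, fs_min = 2 * fmax.
fs_min = 2 * 1500 = 3000 Hz
Practical rate = 12 * fs_min = 12 * 3000 = 36000 Hz

fs_min = 3000 Hz, fs_practical = 36000 Hz


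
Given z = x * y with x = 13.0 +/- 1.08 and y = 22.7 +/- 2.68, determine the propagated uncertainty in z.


For a product z = x*y, the relative uncertainty is:
uz/z = sqrt((ux/x)^2 + (uy/y)^2)
Relative uncertainties: ux/x = 1.08/13.0 = 0.083077
uy/y = 2.68/22.7 = 0.118062
z = 13.0 * 22.7 = 295.1
uz = 295.1 * sqrt(0.083077^2 + 0.118062^2) = 42.601

42.601


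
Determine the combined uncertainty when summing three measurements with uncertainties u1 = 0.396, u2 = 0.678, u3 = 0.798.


For a sum of independent quantities, uc = sqrt(u1^2 + u2^2 + u3^2).
uc = sqrt(0.396^2 + 0.678^2 + 0.798^2)
uc = sqrt(0.156816 + 0.459684 + 0.636804)
uc = 1.1195

1.1195


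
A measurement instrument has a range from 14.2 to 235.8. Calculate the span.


Span = upper range - lower range.
Span = 235.8 - (14.2)
Span = 221.6

221.6


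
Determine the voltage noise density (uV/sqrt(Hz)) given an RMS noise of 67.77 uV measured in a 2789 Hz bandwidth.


Noise spectral density = Vrms / sqrt(BW).
NSD = 67.77 / sqrt(2789)
NSD = 67.77 / 52.811
NSD = 1.2833 uV/sqrt(Hz)

1.2833 uV/sqrt(Hz)


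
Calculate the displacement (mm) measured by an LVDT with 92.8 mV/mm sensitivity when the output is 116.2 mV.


Displacement = Vout / sensitivity.
d = 116.2 / 92.8
d = 1.252 mm

1.252 mm


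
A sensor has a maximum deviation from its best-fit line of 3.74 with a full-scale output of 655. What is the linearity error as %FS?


Linearity error = (max deviation / full scale) * 100%.
Linearity = (3.74 / 655) * 100
Linearity = 0.571 %FS

0.571 %FS


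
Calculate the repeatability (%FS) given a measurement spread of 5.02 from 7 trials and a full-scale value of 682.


Repeatability = (spread / full scale) * 100%.
R = (5.02 / 682) * 100
R = 0.736 %FS

0.736 %FS


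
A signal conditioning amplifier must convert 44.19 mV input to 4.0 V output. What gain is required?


Gain = Vout / Vin (converting to same units).
G = 4.0 V / 44.19 mV
G = 4000.0 mV / 44.19 mV
G = 90.52

90.52


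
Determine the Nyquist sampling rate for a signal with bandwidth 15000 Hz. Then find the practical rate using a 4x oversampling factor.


By Nyquist theorem, fs_min = 2 * fmax.
fs_min = 2 * 15000 = 30000 Hz
Practical rate = 4 * fs_min = 4 * 30000 = 120000 Hz

fs_min = 30000 Hz, fs_practical = 120000 Hz


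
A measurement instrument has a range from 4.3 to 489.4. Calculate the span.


Span = upper range - lower range.
Span = 489.4 - (4.3)
Span = 485.1

485.1


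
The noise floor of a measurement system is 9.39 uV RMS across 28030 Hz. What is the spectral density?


Noise spectral density = Vrms / sqrt(BW).
NSD = 9.39 / sqrt(28030)
NSD = 9.39 / 167.4216
NSD = 0.0561 uV/sqrt(Hz)

0.0561 uV/sqrt(Hz)


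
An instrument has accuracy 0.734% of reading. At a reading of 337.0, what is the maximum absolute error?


Absolute error = (accuracy% / 100) * reading.
Error = (0.734 / 100) * 337.0
Error = 0.00734 * 337.0
Error = 2.4736

2.4736


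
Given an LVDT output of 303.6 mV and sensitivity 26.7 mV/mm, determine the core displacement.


Displacement = Vout / sensitivity.
d = 303.6 / 26.7
d = 11.371 mm

11.371 mm


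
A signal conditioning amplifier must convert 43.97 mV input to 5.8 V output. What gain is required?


Gain = Vout / Vin (converting to same units).
G = 5.8 V / 43.97 mV
G = 5800.0 mV / 43.97 mV
G = 131.91

131.91


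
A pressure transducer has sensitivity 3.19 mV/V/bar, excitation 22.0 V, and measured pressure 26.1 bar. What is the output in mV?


Output = sensitivity * Vex * P.
Vout = 3.19 * 22.0 * 26.1
Vout = 70.18 * 26.1
Vout = 1831.7 mV

1831.7 mV


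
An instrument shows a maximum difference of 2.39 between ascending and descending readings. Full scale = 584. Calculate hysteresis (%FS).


Hysteresis = (max difference / full scale) * 100%.
H = (2.39 / 584) * 100
H = 0.409 %FS

0.409 %FS


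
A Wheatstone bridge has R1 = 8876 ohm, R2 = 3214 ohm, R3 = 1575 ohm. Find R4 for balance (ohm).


At balance: R1*R4 = R2*R3, so R4 = R2*R3/R1.
R4 = 3214 * 1575 / 8876
R4 = 5062050 / 8876
R4 = 570.31 ohm

570.31 ohm


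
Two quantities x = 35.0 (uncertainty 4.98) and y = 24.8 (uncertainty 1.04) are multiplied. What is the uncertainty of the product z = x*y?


For a product z = x*y, the relative uncertainty is:
uz/z = sqrt((ux/x)^2 + (uy/y)^2)
Relative uncertainties: ux/x = 4.98/35.0 = 0.142286
uy/y = 1.04/24.8 = 0.041935
z = 35.0 * 24.8 = 868.0
uz = 868.0 * sqrt(0.142286^2 + 0.041935^2) = 128.756

128.756


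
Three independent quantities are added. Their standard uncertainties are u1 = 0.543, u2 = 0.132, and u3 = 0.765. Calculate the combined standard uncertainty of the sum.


For a sum of independent quantities, uc = sqrt(u1^2 + u2^2 + u3^2).
uc = sqrt(0.543^2 + 0.132^2 + 0.765^2)
uc = sqrt(0.294849 + 0.017424 + 0.585225)
uc = 0.9474

0.9474


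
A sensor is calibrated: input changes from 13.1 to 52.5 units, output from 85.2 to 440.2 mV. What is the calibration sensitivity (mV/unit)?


Sensitivity = (y2 - y1) / (x2 - x1).
S = (440.2 - 85.2) / (52.5 - 13.1)
S = 355.0 / 39.4
S = 9.0102 mV/unit

9.0102 mV/unit


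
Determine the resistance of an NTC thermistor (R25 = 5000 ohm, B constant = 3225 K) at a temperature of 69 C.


NTC thermistor equation: Rt = R25 * exp(B * (1/T - 1/T25)).
T in Kelvin: 342.15 K, T25 = 298.15 K
1/T - 1/T25 = 1/342.15 - 1/298.15 = -0.00043132
B * (1/T - 1/T25) = 3225 * -0.00043132 = -1.391
Rt = 5000 * exp(-1.391) = 1244.1 ohm

1244.1 ohm


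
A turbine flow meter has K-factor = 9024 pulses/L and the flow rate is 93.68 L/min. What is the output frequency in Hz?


Frequency = K * Q / 60 (converting L/min to L/s).
f = 9024 * 93.68 / 60
f = 845368.32 / 60
f = 14089.47 Hz

14089.47 Hz


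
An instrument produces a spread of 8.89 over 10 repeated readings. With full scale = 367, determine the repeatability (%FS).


Repeatability = (spread / full scale) * 100%.
R = (8.89 / 367) * 100
R = 2.422 %FS

2.422 %FS


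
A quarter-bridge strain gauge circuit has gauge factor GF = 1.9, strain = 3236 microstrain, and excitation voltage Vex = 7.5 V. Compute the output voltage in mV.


Quarter bridge output: Vout = (GF * epsilon * Vex) / 4.
Vout = (1.9 * 3236e-6 * 7.5) / 4
Vout = 0.046113 / 4 V
Vout = 0.01152825 V = 11.5282 mV

11.5282 mV


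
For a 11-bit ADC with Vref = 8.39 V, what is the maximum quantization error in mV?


The maximum quantization error is +/- LSB/2.
LSB = Vref / 2^n = 8.39 / 2048 = 0.00409668 V
Max error = LSB / 2 = 0.00409668 / 2 = 0.00204834 V
Max error = 2.0483 mV

2.0483 mV


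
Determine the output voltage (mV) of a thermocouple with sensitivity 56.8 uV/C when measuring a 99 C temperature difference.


The thermocouple output V = sensitivity * dT.
V = 56.8 uV/C * 99 C
V = 5623.2 uV
V = 5.623 mV

5.623 mV


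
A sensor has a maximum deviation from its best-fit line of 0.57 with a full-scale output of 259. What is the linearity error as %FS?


Linearity error = (max deviation / full scale) * 100%.
Linearity = (0.57 / 259) * 100
Linearity = 0.22 %FS

0.22 %FS


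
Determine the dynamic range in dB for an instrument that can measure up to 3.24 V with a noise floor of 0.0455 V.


Dynamic range = 20 * log10(Vmax / Vnoise).
DR = 20 * log10(3.24 / 0.0455)
DR = 20 * log10(71.21)
DR = 37.05 dB

37.05 dB


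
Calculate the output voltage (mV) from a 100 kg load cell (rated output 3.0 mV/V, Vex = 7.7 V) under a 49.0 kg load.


Vout = rated_output * Vex * (load / capacity).
Vout = 3.0 * 7.7 * (49.0 / 100)
Vout = 3.0 * 7.7 * 0.49
Vout = 11.319 mV

11.319 mV


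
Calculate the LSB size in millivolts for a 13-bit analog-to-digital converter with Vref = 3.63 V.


The resolution (LSB) of an ADC is Vref / 2^n.
LSB = 3.63 / 2^13
LSB = 3.63 / 8192
LSB = 0.00044312 V = 0.44311523 mV

0.44311523 mV


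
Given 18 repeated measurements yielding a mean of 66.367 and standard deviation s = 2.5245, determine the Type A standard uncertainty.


The standard uncertainty for Type A evaluation is u = s / sqrt(n).
u = 2.5245 / sqrt(18)
u = 2.5245 / 4.2426
u = 0.595

0.595


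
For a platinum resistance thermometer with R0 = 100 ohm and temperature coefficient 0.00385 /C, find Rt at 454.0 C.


The RTD equation: Rt = R0 * (1 + alpha * T).
Rt = 100 * (1 + 0.00385 * 454.0)
Rt = 100 * (1 + 1.7479)
Rt = 100 * 2.7479
Rt = 274.79 ohm

274.79 ohm


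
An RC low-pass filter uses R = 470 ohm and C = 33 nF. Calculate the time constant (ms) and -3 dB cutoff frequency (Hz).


Time constant: tau = R * C.
tau = 470 * 3.30e-08 = 1.551e-05 s
tau = 0.0155 ms
Cutoff frequency: fc = 1 / (2*pi*R*C).
fc = 1 / (2*pi*1.551e-05) = 10261.44 Hz

tau = 0.0155 ms, fc = 10261.44 Hz


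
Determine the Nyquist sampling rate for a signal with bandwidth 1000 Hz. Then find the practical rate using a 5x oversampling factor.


By Nyquist theorem, fs_min = 2 * fmax.
fs_min = 2 * 1000 = 2000 Hz
Practical rate = 5 * fs_min = 5 * 2000 = 10000 Hz

fs_min = 2000 Hz, fs_practical = 10000 Hz


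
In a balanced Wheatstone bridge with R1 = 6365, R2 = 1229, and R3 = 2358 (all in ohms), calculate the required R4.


At balance: R1*R4 = R2*R3, so R4 = R2*R3/R1.
R4 = 1229 * 2358 / 6365
R4 = 2897982 / 6365
R4 = 455.3 ohm

455.3 ohm


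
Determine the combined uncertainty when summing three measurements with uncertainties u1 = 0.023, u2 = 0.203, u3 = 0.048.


For a sum of independent quantities, uc = sqrt(u1^2 + u2^2 + u3^2).
uc = sqrt(0.023^2 + 0.203^2 + 0.048^2)
uc = sqrt(0.000529 + 0.041209 + 0.002304)
uc = 0.2099

0.2099


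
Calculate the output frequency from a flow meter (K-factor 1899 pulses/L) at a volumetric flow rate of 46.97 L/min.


Frequency = K * Q / 60 (converting L/min to L/s).
f = 1899 * 46.97 / 60
f = 89196.03 / 60
f = 1486.6 Hz

1486.6 Hz


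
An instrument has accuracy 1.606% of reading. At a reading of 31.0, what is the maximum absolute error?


Absolute error = (accuracy% / 100) * reading.
Error = (1.606 / 100) * 31.0
Error = 0.01606 * 31.0
Error = 0.4979

0.4979


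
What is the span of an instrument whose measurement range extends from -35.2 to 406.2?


Span = upper range - lower range.
Span = 406.2 - (-35.2)
Span = 441.4

441.4


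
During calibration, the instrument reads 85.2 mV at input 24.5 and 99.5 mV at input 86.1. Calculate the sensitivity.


Sensitivity = (y2 - y1) / (x2 - x1).
S = (99.5 - 85.2) / (86.1 - 24.5)
S = 14.3 / 61.6
S = 0.2321 mV/unit

0.2321 mV/unit


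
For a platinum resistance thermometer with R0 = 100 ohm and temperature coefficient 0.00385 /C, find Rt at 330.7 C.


The RTD equation: Rt = R0 * (1 + alpha * T).
Rt = 100 * (1 + 0.00385 * 330.7)
Rt = 100 * (1 + 1.273195)
Rt = 100 * 2.273195
Rt = 227.32 ohm

227.32 ohm


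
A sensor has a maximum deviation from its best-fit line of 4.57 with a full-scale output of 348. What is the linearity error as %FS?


Linearity error = (max deviation / full scale) * 100%.
Linearity = (4.57 / 348) * 100
Linearity = 1.313 %FS

1.313 %FS


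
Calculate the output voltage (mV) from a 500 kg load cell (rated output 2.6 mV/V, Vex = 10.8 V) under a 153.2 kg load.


Vout = rated_output * Vex * (load / capacity).
Vout = 2.6 * 10.8 * (153.2 / 500)
Vout = 2.6 * 10.8 * 0.3064
Vout = 8.604 mV

8.604 mV


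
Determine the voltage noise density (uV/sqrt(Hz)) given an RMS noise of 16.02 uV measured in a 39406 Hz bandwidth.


Noise spectral density = Vrms / sqrt(BW).
NSD = 16.02 / sqrt(39406)
NSD = 16.02 / 198.5094
NSD = 0.0807 uV/sqrt(Hz)

0.0807 uV/sqrt(Hz)


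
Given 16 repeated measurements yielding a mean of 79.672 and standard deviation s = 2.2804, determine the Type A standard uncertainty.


The standard uncertainty for Type A evaluation is u = s / sqrt(n).
u = 2.2804 / sqrt(16)
u = 2.2804 / 4.0
u = 0.5701

0.5701


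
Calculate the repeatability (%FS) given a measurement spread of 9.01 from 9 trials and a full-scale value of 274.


Repeatability = (spread / full scale) * 100%.
R = (9.01 / 274) * 100
R = 3.288 %FS

3.288 %FS


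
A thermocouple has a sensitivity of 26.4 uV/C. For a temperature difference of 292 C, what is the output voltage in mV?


The thermocouple output V = sensitivity * dT.
V = 26.4 uV/C * 292 C
V = 7708.8 uV
V = 7.709 mV

7.709 mV


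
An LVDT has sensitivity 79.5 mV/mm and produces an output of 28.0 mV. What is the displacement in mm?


Displacement = Vout / sensitivity.
d = 28.0 / 79.5
d = 0.352 mm

0.352 mm


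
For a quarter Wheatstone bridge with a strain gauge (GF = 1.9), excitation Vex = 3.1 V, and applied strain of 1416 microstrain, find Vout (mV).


Quarter bridge output: Vout = (GF * epsilon * Vex) / 4.
Vout = (1.9 * 1416e-6 * 3.1) / 4
Vout = 0.00834024 / 4 V
Vout = 0.00208506 V = 2.0851 mV

2.0851 mV


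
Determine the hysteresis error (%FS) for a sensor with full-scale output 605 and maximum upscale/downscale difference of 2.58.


Hysteresis = (max difference / full scale) * 100%.
H = (2.58 / 605) * 100
H = 0.426 %FS

0.426 %FS


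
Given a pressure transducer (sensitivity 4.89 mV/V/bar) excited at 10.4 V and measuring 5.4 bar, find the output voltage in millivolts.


Output = sensitivity * Vex * P.
Vout = 4.89 * 10.4 * 5.4
Vout = 50.856 * 5.4
Vout = 274.62 mV

274.62 mV


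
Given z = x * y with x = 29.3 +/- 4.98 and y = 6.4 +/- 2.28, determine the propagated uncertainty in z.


For a product z = x*y, the relative uncertainty is:
uz/z = sqrt((ux/x)^2 + (uy/y)^2)
Relative uncertainties: ux/x = 4.98/29.3 = 0.169966
uy/y = 2.28/6.4 = 0.35625
z = 29.3 * 6.4 = 187.5
uz = 187.5 * sqrt(0.169966^2 + 0.35625^2) = 74.018

74.018


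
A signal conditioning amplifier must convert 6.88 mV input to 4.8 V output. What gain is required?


Gain = Vout / Vin (converting to same units).
G = 4.8 V / 6.88 mV
G = 4800.0 mV / 6.88 mV
G = 697.67

697.67


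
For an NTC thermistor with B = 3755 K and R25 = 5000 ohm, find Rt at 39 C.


NTC thermistor equation: Rt = R25 * exp(B * (1/T - 1/T25)).
T in Kelvin: 312.15 K, T25 = 298.15 K
1/T - 1/T25 = 1/312.15 - 1/298.15 = -0.00015043
B * (1/T - 1/T25) = 3755 * -0.00015043 = -0.5649
Rt = 5000 * exp(-0.5649) = 2842.2 ohm

2842.2 ohm


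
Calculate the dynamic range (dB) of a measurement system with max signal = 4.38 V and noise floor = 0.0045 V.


Dynamic range = 20 * log10(Vmax / Vnoise).
DR = 20 * log10(4.38 / 0.0045)
DR = 20 * log10(973.33)
DR = 59.77 dB

59.77 dB


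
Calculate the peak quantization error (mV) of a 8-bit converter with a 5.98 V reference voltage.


The maximum quantization error is +/- LSB/2.
LSB = Vref / 2^n = 5.98 / 256 = 0.02335938 V
Max error = LSB / 2 = 0.02335938 / 2 = 0.01167969 V
Max error = 11.6797 mV

11.6797 mV


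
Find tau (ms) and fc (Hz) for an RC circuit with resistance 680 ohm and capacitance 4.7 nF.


Time constant: tau = R * C.
tau = 680 * 4.70e-09 = 3.196e-06 s
tau = 0.0032 ms
Cutoff frequency: fc = 1 / (2*pi*R*C).
fc = 1 / (2*pi*3.196e-06) = 49798.17 Hz

tau = 0.0032 ms, fc = 49798.17 Hz


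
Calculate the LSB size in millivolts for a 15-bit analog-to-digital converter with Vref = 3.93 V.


The resolution (LSB) of an ADC is Vref / 2^n.
LSB = 3.93 / 2^15
LSB = 3.93 / 32768
LSB = 0.00011993 V = 0.11993408 mV

0.11993408 mV


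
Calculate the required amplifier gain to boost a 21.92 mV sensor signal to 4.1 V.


Gain = Vout / Vin (converting to same units).
G = 4.1 V / 21.92 mV
G = 4100.0 mV / 21.92 mV
G = 187.04

187.04


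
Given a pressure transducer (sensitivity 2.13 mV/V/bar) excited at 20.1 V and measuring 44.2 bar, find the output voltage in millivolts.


Output = sensitivity * Vex * P.
Vout = 2.13 * 20.1 * 44.2
Vout = 42.813 * 44.2
Vout = 1892.33 mV

1892.33 mV


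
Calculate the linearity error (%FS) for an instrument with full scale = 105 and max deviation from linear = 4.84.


Linearity error = (max deviation / full scale) * 100%.
Linearity = (4.84 / 105) * 100
Linearity = 4.61 %FS

4.61 %FS


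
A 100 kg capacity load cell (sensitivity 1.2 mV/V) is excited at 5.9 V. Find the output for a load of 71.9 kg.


Vout = rated_output * Vex * (load / capacity).
Vout = 1.2 * 5.9 * (71.9 / 100)
Vout = 1.2 * 5.9 * 0.719
Vout = 5.091 mV

5.091 mV


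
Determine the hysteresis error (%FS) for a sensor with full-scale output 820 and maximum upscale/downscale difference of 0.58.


Hysteresis = (max difference / full scale) * 100%.
H = (0.58 / 820) * 100
H = 0.071 %FS

0.071 %FS


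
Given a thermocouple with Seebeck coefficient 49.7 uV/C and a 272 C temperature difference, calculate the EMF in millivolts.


The thermocouple output V = sensitivity * dT.
V = 49.7 uV/C * 272 C
V = 13518.4 uV
V = 13.518 mV

13.518 mV


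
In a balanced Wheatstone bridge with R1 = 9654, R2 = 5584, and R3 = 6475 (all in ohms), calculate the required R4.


At balance: R1*R4 = R2*R3, so R4 = R2*R3/R1.
R4 = 5584 * 6475 / 9654
R4 = 36156400 / 9654
R4 = 3745.22 ohm

3745.22 ohm


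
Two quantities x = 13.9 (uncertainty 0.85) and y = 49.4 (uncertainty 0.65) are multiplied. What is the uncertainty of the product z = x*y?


For a product z = x*y, the relative uncertainty is:
uz/z = sqrt((ux/x)^2 + (uy/y)^2)
Relative uncertainties: ux/x = 0.85/13.9 = 0.061151
uy/y = 0.65/49.4 = 0.013158
z = 13.9 * 49.4 = 686.7
uz = 686.7 * sqrt(0.061151^2 + 0.013158^2) = 42.951

42.951


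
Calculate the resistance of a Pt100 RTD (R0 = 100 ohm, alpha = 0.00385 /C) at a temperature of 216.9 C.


The RTD equation: Rt = R0 * (1 + alpha * T).
Rt = 100 * (1 + 0.00385 * 216.9)
Rt = 100 * (1 + 0.835065)
Rt = 100 * 1.835065
Rt = 183.507 ohm

183.507 ohm


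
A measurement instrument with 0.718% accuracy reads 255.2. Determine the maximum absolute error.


Absolute error = (accuracy% / 100) * reading.
Error = (0.718 / 100) * 255.2
Error = 0.00718 * 255.2
Error = 1.8323

1.8323


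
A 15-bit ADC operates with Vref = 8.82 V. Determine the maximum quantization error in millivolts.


The maximum quantization error is +/- LSB/2.
LSB = Vref / 2^n = 8.82 / 32768 = 0.00026917 V
Max error = LSB / 2 = 0.00026917 / 2 = 0.00013458 V
Max error = 0.1346 mV

0.1346 mV


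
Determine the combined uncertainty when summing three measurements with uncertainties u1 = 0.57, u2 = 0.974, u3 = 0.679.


For a sum of independent quantities, uc = sqrt(u1^2 + u2^2 + u3^2).
uc = sqrt(0.57^2 + 0.974^2 + 0.679^2)
uc = sqrt(0.3249 + 0.948676 + 0.461041)
uc = 1.317

1.317
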